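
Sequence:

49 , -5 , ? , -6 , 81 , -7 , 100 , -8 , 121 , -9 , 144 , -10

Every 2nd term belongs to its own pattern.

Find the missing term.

Positions 1, 3, 5, … form one subsequence and positions 2, 4, 6, … form another.
Track A: 49, ?, 81, 100, 121, 144 — the squares 7², 8², 9², ….
Track B: -5, -6, -7, -8, -9, -10 — linear: a_n = -4 − n.
Track A's pattern makes the blank 64.

64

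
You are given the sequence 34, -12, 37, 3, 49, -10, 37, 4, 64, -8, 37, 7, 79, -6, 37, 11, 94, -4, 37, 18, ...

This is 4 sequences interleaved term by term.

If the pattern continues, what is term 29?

139

Taking every 4th term gives 4 separate tracks.
Stream A: 34, 49, 64, 79, 94 — linear: a_n = 19 + 15·n.
Stream B: -12, -10, -8, -6, -4 — adding 2 each time.
Stream C: 37, 37, 37, 37, 37 — always 37.
Stream D: 3, 4, 7, 11, 18 — each term equals the sum of the previous two.
Position 29 falls in stream A as its term 8, giving 139.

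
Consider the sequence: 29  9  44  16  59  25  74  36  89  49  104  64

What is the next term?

119

The terms cycle through 2 interleaved subsequences.
Subsequence A = 29, 44, 59, 74, 89, 104: arithmetic, step +15.
Subsequence B = 9, 16, 25, 36, 49, 64: the squares 3², 4², 5², ….
Term 13 comes from subsequence A (its 7th entry): 119.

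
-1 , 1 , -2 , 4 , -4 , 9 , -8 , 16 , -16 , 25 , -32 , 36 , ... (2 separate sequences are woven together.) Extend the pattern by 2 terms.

Odd-indexed and even-indexed terms follow separate rules.
Stream A: -1, -2, -4, -8, -16, -32. Geometric, ×2 each step.
Stream B: 1, 4, 9, 16, 25, 36. Consecutive squares n² from n = 1.
Term 13 comes from stream A (its 7th entry): -64.
The 14th slot belongs to stream B; its 7th term is 49.

-64, 49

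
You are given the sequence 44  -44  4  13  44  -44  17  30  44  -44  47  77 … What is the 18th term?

Reading positions in blocks of 4 reveals the pattern AABB — 2 tracks woven together.
Track A: 44, -44, 44, -44, 44, -44 — oscillating between 44 and -44.
Track B: 4, 13, 17, 30, 47, 77 — Fibonacci-style (each term is the sum of the two before it).
Position 18 falls in track A as its term 10, giving -44.

-44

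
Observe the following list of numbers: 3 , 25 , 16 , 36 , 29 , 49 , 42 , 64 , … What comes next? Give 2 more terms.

The terms cycle through 2 interleaved subsequences.
Track A: 3, 16, 29, 42 — linear: a_n = -10 + 13·n.
Track B: 25, 36, 49, 64 — the squares 5², 6², 7², ….
Position 9 → track A, term 5 = 55.
Position 10 falls in track B as its term 5, giving 81.

55, 81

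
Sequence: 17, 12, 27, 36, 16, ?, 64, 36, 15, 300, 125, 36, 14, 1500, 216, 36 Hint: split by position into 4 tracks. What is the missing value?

The terms cycle through 4 interleaved subsequences.
Subsequence A is 17, 16, 15, 14, which is linear: a_n = 18 − n.
Subsequence B is 12, ?, 300, 1500, which is geometric, ×5 each step.
Subsequence C is 27, 64, 125, 216, which is the cubes 3³, 4³, 5³, ….
Subsequence D is 36, 36, 36, 36, which is always 36.
Subsequence B's pattern makes the blank 60.

60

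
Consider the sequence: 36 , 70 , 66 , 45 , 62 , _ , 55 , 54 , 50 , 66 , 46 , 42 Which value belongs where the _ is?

58

Reading positions in blocks of 3 reveals the pattern ABB — 2 tracks woven together.
Track A = 36, 45, 55, 66: triangular numbers starting at T_8.
Track B = 70, 66, 62, ?, 54, 50, 46, 42: subtracting 4 each time.
Track B's pattern makes the blank 58.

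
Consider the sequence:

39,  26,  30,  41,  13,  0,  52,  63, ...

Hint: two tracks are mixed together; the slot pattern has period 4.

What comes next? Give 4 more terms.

-13, -26, 74, 85

Reading positions in blocks of 4 reveals the pattern AABB — 2 tracks woven together.
Subsequence A: 39, 26, 13, 0 — arithmetic, step −13.
Subsequence B: 30, 41, 52, 63 — adding 11 each time.
Position 9 → subsequence A, term 5 = -13.
The 10th slot belongs to subsequence A; its 6th term is -26.
Term 11 comes from subsequence B (its 5th entry): 74.
Position 12 falls in subsequence B as its term 6, giving 85.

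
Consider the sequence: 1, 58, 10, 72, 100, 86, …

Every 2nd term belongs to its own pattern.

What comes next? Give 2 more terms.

1000, 100

Positions 1, 3, 5, … form one subsequence and positions 2, 4, 6, … form another.
Subsequence A: 1, 10, 100 (geometric with ratio 10).
Subsequence B: 58, 72, 86 (linear: a_n = 44 + 14·n).
Position 7 falls in subsequence A as its term 4, giving 1000.
Term 8 comes from subsequence B (its 4th entry): 100.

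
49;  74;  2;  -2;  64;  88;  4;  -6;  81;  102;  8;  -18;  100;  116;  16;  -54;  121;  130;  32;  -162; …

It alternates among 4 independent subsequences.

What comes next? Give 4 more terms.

Taking every 4th term gives 4 separate tracks.
Track A: 49, 64, 81, 100, 121 (perfect squares starting at 7²).
Track B: 74, 88, 102, 116, 130 (arithmetic with common difference +14).
Track C: 2, 4, 8, 16, 32 (powers 2^1, 2^2, 2^3, …).
Track D: -2, -6, -18, -54, -162 (geometric with ratio 3).
Term 21 comes from track A (its 6th entry): 144.
Position 22 → track B, term 6 = 144.
Position 23 → track C, term 6 = 64.
Term 24 comes from track D (its 6th entry): -486.

144, 144, 64, -486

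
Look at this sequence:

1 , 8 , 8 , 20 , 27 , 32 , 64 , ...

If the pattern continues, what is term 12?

The terms cycle through 2 interleaved subsequences.
Subsequence A: 1, 8, 27, 64 (perfect cubes starting at 1³).
Subsequence B: 8, 20, 32 (arithmetic with common difference +12).
Term 12 comes from subsequence B (its 6th entry): 68.

68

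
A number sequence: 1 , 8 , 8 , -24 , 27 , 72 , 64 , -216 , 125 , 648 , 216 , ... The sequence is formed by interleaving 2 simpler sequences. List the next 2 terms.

-1944, 343

The terms cycle through 2 interleaved subsequences.
Subsequence A: 1, 8, 27, 64, 125, 216 — consecutive cubes n³ from n = 1.
Subsequence B: 8, -24, 72, -216, 648 — geometric, ×-3 each step.
Term 12 comes from subsequence B (its 6th entry): -1944.
Position 13 → subsequence A, term 7 = 343.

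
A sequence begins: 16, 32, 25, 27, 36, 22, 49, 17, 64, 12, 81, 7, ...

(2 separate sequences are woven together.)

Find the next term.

100

Taking every 2nd term gives 2 separate tracks.
Subsequence A: 16, 25, 36, 49, 64, 81 — consecutive squares n² from n = 4.
Subsequence B: 32, 27, 22, 17, 12, 7 — arithmetic, step −5.
Position 13 → subsequence A, term 7 = 100.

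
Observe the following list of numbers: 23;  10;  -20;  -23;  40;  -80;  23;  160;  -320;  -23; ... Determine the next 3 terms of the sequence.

Positions follow the repeating pattern ABB; grouping by letter gives 2 tracks.
Stream A is 23, -23, 23, -23, which is alternating ±23.
Stream B is 10, -20, 40, -80, 160, -320, which is multiplying by -2 each time.
Position 11 falls in stream B as its term 7, giving 640.
Position 12 falls in stream B as its term 8, giving -1280.
Position 13 falls in stream A as its term 5, giving 23.

640, -1280, 23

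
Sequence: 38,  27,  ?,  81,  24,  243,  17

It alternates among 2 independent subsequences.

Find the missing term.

31

Split by position mod 2 into 2 tracks.
Track A: 38, ?, 24, 17. Arithmetic with common difference −7.
Track B: 27, 81, 243. Successive powers of 3.
Track A's pattern makes the blank 31.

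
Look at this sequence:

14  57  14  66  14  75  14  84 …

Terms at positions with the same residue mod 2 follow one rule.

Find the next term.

14

Taking every 2nd term gives 2 separate tracks.
Subsequence A: 14, 14, 14, 14. The constant sequence 14.
Subsequence B: 57, 66, 75, 84. Arithmetic, step +9.
Term 9 comes from subsequence A (its 5th entry): 14.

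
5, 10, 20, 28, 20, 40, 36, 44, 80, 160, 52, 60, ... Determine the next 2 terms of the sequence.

320, 640

The slot pattern repeats as AABB (period 4), so there are 2 interleaved tracks.
Track A is 5, 10, 20, 40, 80, 160, which is geometric, ×2 each step.
Track B is 20, 28, 36, 44, 52, 60, which is adding 8 each time.
Position 13 → track A, term 7 = 320.
The 14th slot belongs to track A; its 8th term is 640.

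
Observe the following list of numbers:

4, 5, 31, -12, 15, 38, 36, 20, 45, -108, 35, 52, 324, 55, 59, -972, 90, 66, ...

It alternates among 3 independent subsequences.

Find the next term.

2916

Split by position mod 3: positions 1, 4, 7, … form one track, and each other residue class forms its own.
Subsequence A: 4, -12, 36, -108, 324, -972. A geometric progression (common ratio -3).
Subsequence B: 5, 15, 20, 35, 55, 90. Fibonacci-style (each term is the sum of the two before it).
Subsequence C: 31, 38, 45, 52, 59, 66. Arithmetic with common difference +7.
The 19th slot belongs to subsequence A; its 7th term is 2916.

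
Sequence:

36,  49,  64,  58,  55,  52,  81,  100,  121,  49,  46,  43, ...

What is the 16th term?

Positions follow the repeating pattern AAABBB; grouping by letter gives 2 tracks.
Stream A = 36, 49, 64, 81, 100, 121: the squares 6², 7², 8², ….
Stream B = 58, 55, 52, 49, 46, 43: linear: a_n = 61 − 3·n.
Term 16 comes from stream B (its 7th entry): 40.

40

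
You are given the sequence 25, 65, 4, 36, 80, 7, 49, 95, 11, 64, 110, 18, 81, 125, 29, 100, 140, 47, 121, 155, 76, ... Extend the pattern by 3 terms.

144, 170, 123

The terms cycle through 3 interleaved subsequences.
Track A is 25, 36, 49, 64, 81, 100, 121, which is perfect squares starting at 5².
Track B is 65, 80, 95, 110, 125, 140, 155, which is arithmetic, step +15.
Track C is 4, 7, 11, 18, 29, 47, 76, which is Fibonacci-style (each term is the sum of the two before it).
Position 22 falls in track A as its term 8, giving 144.
The 23rd slot belongs to track B; its 8th term is 170.
Term 24 comes from track C (its 8th entry): 123.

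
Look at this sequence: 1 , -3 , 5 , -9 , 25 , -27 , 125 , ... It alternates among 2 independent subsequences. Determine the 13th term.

15625

Positions 1, 3, 5, … form one subsequence and positions 2, 4, 6, … form another.
Track A: 1, 5, 25, 125. Powers of 5.
Track B: -3, -9, -27. A geometric progression (common ratio 3).
Term 13 comes from track A (its 7th entry): 15625.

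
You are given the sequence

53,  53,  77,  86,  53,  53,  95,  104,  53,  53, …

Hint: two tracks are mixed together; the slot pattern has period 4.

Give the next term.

Reading positions in blocks of 4 reveals the pattern AABB — 2 tracks woven together.
Subsequence A: 53, 53, 53, 53, 53, 53 — always 53.
Subsequence B: 77, 86, 95, 104 — arithmetic, step +9.
Position 11 → subsequence B, term 5 = 113.

113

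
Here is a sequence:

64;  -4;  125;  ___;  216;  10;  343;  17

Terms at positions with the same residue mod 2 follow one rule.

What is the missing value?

Split by position mod 2 into 2 tracks.
Subsequence A: 64, 125, 216, 343 (consecutive cubes n³ from n = 4).
Subsequence B: -4, ?, 10, 17 (arithmetic, step +7).
The gap is subsequence B's term 2; the rule gives 3.

3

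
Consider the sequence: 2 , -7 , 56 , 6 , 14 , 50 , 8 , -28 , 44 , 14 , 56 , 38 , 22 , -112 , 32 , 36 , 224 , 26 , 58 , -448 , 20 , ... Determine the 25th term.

152

Split by position mod 3: positions 1, 4, 7, … form one track, and each other residue class forms its own.
Track A = 2, 6, 8, 14, 22, 36, 58: each term equals the sum of the previous two.
Track B = -7, 14, -28, 56, -112, 224, -448: multiplying by -2 each time.
Track C = 56, 50, 44, 38, 32, 26, 20: arithmetic, step −6.
The 25th slot belongs to track A; its 9th term is 152.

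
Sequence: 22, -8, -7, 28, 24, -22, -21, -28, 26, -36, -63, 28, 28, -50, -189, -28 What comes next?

Taking every 4th term gives 4 separate tracks.
Subsequence A: 22, 24, 26, 28. Linear: a_n = 20 + 2·n.
Subsequence B: -8, -22, -36, -50. Arithmetic, step −14.
Subsequence C: -7, -21, -63, -189. Geometric, ×3 each step.
Subsequence D: 28, -28, 28, -28. The oscillation 28·(−1)^(n+1).
Position 17 → subsequence A, term 5 = 30.

30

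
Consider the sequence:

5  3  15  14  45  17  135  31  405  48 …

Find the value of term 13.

3645

Split by position mod 2 into 2 tracks.
Subsequence A: 5, 15, 45, 135, 405 — multiplying by 3 each time.
Subsequence B: 3, 14, 17, 31, 48 — Fibonacci-style (each term is the sum of the two before it).
The 13th slot belongs to subsequence A; its 7th term is 3645.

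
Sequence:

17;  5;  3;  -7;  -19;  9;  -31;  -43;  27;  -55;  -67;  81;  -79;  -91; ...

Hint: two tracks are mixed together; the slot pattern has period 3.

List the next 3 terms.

243, -103, -115

Reading positions in blocks of 3 reveals the pattern AAB — 2 tracks woven together.
Stream A: 17, 5, -7, -19, -31, -43, -55, -67, -79, -91 (arithmetic, step −12).
Stream B: 3, 9, 27, 81 (powers of 3).
Position 15 → stream B, term 5 = 243.
Term 16 comes from stream A (its 11th entry): -103.
The 17th slot belongs to stream A; its 12th term is -115.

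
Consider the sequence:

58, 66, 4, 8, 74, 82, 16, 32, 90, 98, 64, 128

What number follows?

106

Reading positions in blocks of 4 reveals the pattern AABB — 2 tracks woven together.
Track A is 58, 66, 74, 82, 90, 98, which is arithmetic, step +8.
Track B is 4, 8, 16, 32, 64, 128, which is powers of 2.
Position 13 → track A, term 7 = 106.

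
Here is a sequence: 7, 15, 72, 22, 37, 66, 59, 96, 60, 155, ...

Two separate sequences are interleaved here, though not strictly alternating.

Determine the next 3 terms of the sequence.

251, 54, 406

Positions follow the repeating pattern AAB; grouping by letter gives 2 tracks.
Track A: 7, 15, 22, 37, 59, 96, 155 — each term equals the sum of the previous two.
Track B: 72, 66, 60 — linear: a_n = 78 − 6·n.
Term 11 comes from track A (its 8th entry): 251.
Term 12 comes from track B (its 4th entry): 54.
The 13th slot belongs to track A; its 9th term is 406.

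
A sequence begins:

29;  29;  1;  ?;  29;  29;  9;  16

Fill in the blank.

Positions follow the repeating pattern AABB; grouping by letter gives 2 tracks.
Track A: 29, 29, 29, 29 — constant 29.
Track B: 1, ?, 9, 16 — the squares 1², 2², 3², ….
Track B's pattern makes the blank 4.

4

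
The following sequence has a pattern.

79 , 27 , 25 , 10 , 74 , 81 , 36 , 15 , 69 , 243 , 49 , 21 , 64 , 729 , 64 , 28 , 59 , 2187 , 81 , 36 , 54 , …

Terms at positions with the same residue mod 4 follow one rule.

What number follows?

6561

The terms cycle through 4 interleaved subsequences.
Track A: 79, 74, 69, 64, 59, 54. Subtracting 5 each time.
Track B: 27, 81, 243, 729, 2187. Powers 3^3, 3^4, 3^5, ….
Track C: 25, 36, 49, 64, 81. Perfect squares starting at 5².
Track D: 10, 15, 21, 28, 36. The triangular numbers T_4, T_5, ….
Term 22 comes from track B (its 6th entry): 6561.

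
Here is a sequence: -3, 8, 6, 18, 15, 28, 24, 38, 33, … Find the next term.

48

Positions 1, 3, 5, … form one subsequence and positions 2, 4, 6, … form another.
Track A: -3, 6, 15, 24, 33 (arithmetic, step +9).
Track B: 8, 18, 28, 38 (arithmetic, step +10).
Position 10 → track B, term 5 = 48.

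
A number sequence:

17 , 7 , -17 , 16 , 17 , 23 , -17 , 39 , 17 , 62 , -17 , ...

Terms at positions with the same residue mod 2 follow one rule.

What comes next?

101

Split by position mod 2 into 2 tracks.
Stream A is 17, -17, 17, -17, 17, -17, which is alternating ±17.
Stream B is 7, 16, 23, 39, 62, which is a Fibonacci-like recurrence a_n = a_{n-1} + a_{n-2}.
The 12th slot belongs to stream B; its 6th term is 101.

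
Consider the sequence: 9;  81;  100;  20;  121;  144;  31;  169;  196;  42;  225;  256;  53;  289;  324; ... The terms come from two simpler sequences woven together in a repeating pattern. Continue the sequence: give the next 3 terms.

64, 361, 400

Reading positions in blocks of 3 reveals the pattern ABB — 2 tracks woven together.
Track A: 9, 20, 31, 42, 53 (arithmetic, step +11).
Track B: 81, 100, 121, 144, 169, 196, 225, 256, 289, 324 (consecutive squares n² from n = 9).
Position 16 → track A, term 6 = 64.
The 17th slot belongs to track B; its 11th term is 361.
The 18th slot belongs to track B; its 12th term is 400.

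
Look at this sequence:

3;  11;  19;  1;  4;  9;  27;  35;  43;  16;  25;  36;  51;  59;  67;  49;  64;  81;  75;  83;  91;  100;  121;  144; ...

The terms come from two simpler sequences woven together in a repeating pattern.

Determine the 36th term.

324

Reading positions in blocks of 6 reveals the pattern AAABBB — 2 tracks woven together.
Subsequence A is 3, 11, 19, 27, 35, 43, 51, 59, 67, 75, 83, 91, which is adding 8 each time.
Subsequence B is 1, 4, 9, 16, 25, 36, 49, 64, 81, 100, 121, 144, which is the squares 1², 2², 3², ….
Term 36 comes from subsequence B (its 18th entry): 324.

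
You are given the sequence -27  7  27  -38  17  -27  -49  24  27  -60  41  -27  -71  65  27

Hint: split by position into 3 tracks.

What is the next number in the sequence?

-82

Split by position mod 3: positions 1, 4, 7, … form one track, and each other residue class forms its own.
Stream A = -27, -38, -49, -60, -71: subtracting 11 each time.
Stream B = 7, 17, 24, 41, 65: a Fibonacci-like recurrence a_n = a_{n-1} + a_{n-2}.
Stream C = 27, -27, 27, -27, 27: the oscillation 27·(−1)^(n+1).
The 16th slot belongs to stream A; its 6th term is -82.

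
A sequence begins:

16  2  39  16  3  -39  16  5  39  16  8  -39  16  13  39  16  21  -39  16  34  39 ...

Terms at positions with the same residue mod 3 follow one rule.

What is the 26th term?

89

Read the sequence 3 terms at a time; column i is its own pattern.
Track A is 16, 16, 16, 16, 16, 16, 16, which is always 16.
Track B is 2, 3, 5, 8, 13, 21, 34, which is Fibonacci-style (each term is the sum of the two before it).
Track C is 39, -39, 39, -39, 39, -39, 39, which is the oscillation 39·(−1)^(n+1).
Term 26 comes from track B (its 9th entry): 89.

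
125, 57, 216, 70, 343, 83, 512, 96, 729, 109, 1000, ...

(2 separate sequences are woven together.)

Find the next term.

122

Taking every 2nd term gives 2 separate tracks.
Track A: 125, 216, 343, 512, 729, 1000 — the cubes 5³, 6³, 7³, ….
Track B: 57, 70, 83, 96, 109 — arithmetic with common difference +13.
Position 12 falls in track B as its term 6, giving 122.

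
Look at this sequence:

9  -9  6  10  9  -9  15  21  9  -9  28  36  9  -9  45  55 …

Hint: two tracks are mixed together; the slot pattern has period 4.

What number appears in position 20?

The slot pattern repeats as AABB (period 4), so there are 2 interleaved tracks.
Stream A: 9, -9, 9, -9, 9, -9, 9, -9 (alternating ±9).
Stream B: 6, 10, 15, 21, 28, 36, 45, 55 (the triangular numbers T_3, T_4, …).
Position 20 falls in stream B as its term 10, giving 78.

78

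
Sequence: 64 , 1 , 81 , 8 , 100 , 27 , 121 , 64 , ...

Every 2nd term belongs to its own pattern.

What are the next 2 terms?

144, 125

Positions 1, 3, 5, … form one subsequence and positions 2, 4, 6, … form another.
Track A: 64, 81, 100, 121 (the squares 8², 9², 10², …).
Track B: 1, 8, 27, 64 (the cubes 1³, 2³, 3³, …).
Position 9 → track A, term 5 = 144.
The 10th slot belongs to track B; its 5th term is 125.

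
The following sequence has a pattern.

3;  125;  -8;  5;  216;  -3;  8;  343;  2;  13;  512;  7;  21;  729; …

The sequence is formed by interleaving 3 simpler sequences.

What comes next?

12

Read the sequence 3 terms at a time; column i is its own pattern.
Track A is 3, 5, 8, 13, 21, which is Fibonacci-style (each term is the sum of the two before it).
Track B is 125, 216, 343, 512, 729, which is consecutive cubes n³ from n = 5.
Track C is -8, -3, 2, 7, which is adding 5 each time.
The 15th slot belongs to track C; its 5th term is 12.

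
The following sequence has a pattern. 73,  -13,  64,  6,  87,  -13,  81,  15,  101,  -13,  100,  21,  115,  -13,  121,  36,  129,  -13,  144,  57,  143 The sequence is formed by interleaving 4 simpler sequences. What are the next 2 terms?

-13, 169

Taking every 4th term gives 4 separate tracks.
Track A is 73, 87, 101, 115, 129, 143, which is linear: a_n = 59 + 14·n.
Track B is -13, -13, -13, -13, -13, which is always -13.
Track C is 64, 81, 100, 121, 144, which is the squares 8², 9², 10², ….
Track D is 6, 15, 21, 36, 57, which is Fibonacci-style (each term is the sum of the two before it).
Position 22 falls in track B as its term 6, giving -13.
Position 23 falls in track C as its term 6, giving 169.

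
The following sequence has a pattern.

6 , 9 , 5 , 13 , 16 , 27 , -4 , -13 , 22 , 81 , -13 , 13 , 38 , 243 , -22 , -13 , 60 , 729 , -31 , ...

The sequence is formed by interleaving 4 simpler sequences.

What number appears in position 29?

Read the sequence 4 terms at a time; column i is its own pattern.
Subsequence A: 6, 16, 22, 38, 60 (Fibonacci-style (each term is the sum of the two before it)).
Subsequence B: 9, 27, 81, 243, 729 (powers 3^2, 3^3, 3^4, …).
Subsequence C: 5, -4, -13, -22, -31 (arithmetic with common difference −9).
Subsequence D: 13, -13, 13, -13 (the oscillation 13·(−1)^(n+1)).
Term 29 comes from subsequence A (its 8th entry): 256.

256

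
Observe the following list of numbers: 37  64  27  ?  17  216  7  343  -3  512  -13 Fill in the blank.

The terms cycle through 2 interleaved subsequences.
Track A: 37, 27, 17, 7, -3, -13 (arithmetic with common difference −10).
Track B: 64, ?, 216, 343, 512 (consecutive cubes n³ from n = 4).
The gap is track B's term 2; the rule gives 125.

125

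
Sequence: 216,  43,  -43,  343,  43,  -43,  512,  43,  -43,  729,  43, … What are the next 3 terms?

-43, 1000, 43

Reading positions in blocks of 3 reveals the pattern ABB — 2 tracks woven together.
Track A = 216, 343, 512, 729: perfect cubes starting at 6³.
Track B = 43, -43, 43, -43, 43, -43, 43: alternating ±43.
Position 12 falls in track B as its term 8, giving -43.
Position 13 → track A, term 5 = 1000.
Term 14 comes from track B (its 9th entry): 43.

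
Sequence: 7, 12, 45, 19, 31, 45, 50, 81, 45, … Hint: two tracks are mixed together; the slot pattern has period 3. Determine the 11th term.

212

Positions follow the repeating pattern AAB; grouping by letter gives 2 tracks.
Stream A: 7, 12, 19, 31, 50, 81 — each term equals the sum of the previous two.
Stream B: 45, 45, 45 — constant 45.
Position 11 falls in stream A as its term 8, giving 212.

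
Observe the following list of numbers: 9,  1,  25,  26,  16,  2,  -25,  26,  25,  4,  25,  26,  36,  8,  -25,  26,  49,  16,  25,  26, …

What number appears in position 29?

Taking every 4th term gives 4 separate tracks.
Track A: 9, 16, 25, 36, 49. The squares 3², 4², 5², ….
Track B: 1, 2, 4, 8, 16. Powers 2^0, 2^1, 2^2, ….
Track C: 25, -25, 25, -25, 25. Alternating ±25.
Track D: 26, 26, 26, 26, 26. The constant sequence 26.
Position 29 → track A, term 8 = 100.

100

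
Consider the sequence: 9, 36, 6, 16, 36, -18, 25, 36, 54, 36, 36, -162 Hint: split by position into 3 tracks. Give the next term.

Read the sequence 3 terms at a time; column i is its own pattern.
Stream A: 9, 16, 25, 36. Perfect squares starting at 3².
Stream B: 36, 36, 36, 36. Always 36.
Stream C: 6, -18, 54, -162. A geometric progression (common ratio -3).
Position 13 falls in stream A as its term 5, giving 49.

49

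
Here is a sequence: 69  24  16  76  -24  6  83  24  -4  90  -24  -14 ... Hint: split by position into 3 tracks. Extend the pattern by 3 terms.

97, 24, -24

Split by position mod 3: positions 1, 4, 7, … form one track, and each other residue class forms its own.
Subsequence A: 69, 76, 83, 90 — adding 7 each time.
Subsequence B: 24, -24, 24, -24 — oscillating between 24 and -24.
Subsequence C: 16, 6, -4, -14 — linear: a_n = 26 − 10·n.
Position 13 → subsequence A, term 5 = 97.
Term 14 comes from subsequence B (its 5th entry): 24.
Position 15 → subsequence C, term 5 = -24.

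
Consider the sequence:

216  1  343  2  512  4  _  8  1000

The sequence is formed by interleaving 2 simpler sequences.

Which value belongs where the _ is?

729

The terms cycle through 2 interleaved subsequences.
Track A is 216, 343, 512, ?, 1000, which is consecutive cubes n³ from n = 6.
Track B is 1, 2, 4, 8, which is powers of 2.
Track A's pattern makes the blank 729.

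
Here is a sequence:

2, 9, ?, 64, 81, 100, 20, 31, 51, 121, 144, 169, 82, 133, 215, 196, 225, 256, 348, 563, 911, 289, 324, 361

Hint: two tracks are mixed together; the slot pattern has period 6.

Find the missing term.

Reading positions in blocks of 6 reveals the pattern AAABBB — 2 tracks woven together.
Subsequence A is 2, 9, ?, 20, 31, 51, 82, 133, 215, 348, 563, 911, which is each term equals the sum of the previous two.
Subsequence B is 64, 81, 100, 121, 144, 169, 196, 225, 256, 289, 324, 361, which is consecutive squares n² from n = 8.
The gap is subsequence A's term 3; the rule gives 11.

11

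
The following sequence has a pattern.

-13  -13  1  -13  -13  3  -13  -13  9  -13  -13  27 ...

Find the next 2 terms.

The slot pattern repeats as AAB (period 3), so there are 2 interleaved tracks.
Track A = -13, -13, -13, -13, -13, -13, -13, -13: always -13.
Track B = 1, 3, 9, 27: powers 3^0, 3^1, 3^2, ….
The 13th slot belongs to track A; its 9th term is -13.
Term 14 comes from track A (its 10th entry): -13.

-13, -13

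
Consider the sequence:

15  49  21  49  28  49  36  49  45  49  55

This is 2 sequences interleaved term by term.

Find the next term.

49

The terms cycle through 2 interleaved subsequences.
Subsequence A: 15, 21, 28, 36, 45, 55 (triangular numbers starting at T_5).
Subsequence B: 49, 49, 49, 49, 49 (constant 49).
Term 12 comes from subsequence B (its 6th entry): 49.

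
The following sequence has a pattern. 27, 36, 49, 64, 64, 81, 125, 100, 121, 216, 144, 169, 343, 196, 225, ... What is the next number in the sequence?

512

The slot pattern repeats as ABB (period 3), so there are 2 interleaved tracks.
Stream A: 27, 64, 125, 216, 343 (perfect cubes starting at 3³).
Stream B: 36, 49, 64, 81, 100, 121, 144, 169, 196, 225 (consecutive squares n² from n = 6).
The 16th slot belongs to stream A; its 6th term is 512.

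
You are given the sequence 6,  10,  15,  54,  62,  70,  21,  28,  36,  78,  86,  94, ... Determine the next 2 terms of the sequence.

Reading positions in blocks of 6 reveals the pattern AAABBB — 2 tracks woven together.
Track A: 6, 10, 15, 21, 28, 36 (the triangular numbers T_3, T_4, …).
Track B: 54, 62, 70, 78, 86, 94 (arithmetic, step +8).
Term 13 comes from track A (its 7th entry): 45.
Position 14 falls in track A as its term 8, giving 55.

45, 55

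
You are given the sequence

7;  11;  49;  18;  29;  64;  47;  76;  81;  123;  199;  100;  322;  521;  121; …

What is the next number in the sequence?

Reading positions in blocks of 3 reveals the pattern AAB — 2 tracks woven together.
Track A: 7, 11, 18, 29, 47, 76, 123, 199, 322, 521 (each term equals the sum of the previous two).
Track B: 49, 64, 81, 100, 121 (consecutive squares n² from n = 7).
Term 16 comes from track A (its 11th entry): 843.

843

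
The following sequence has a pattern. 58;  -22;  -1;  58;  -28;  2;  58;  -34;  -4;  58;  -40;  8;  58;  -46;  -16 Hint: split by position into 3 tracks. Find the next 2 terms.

The terms cycle through 3 interleaved subsequences.
Track A: 58, 58, 58, 58, 58. The constant sequence 58.
Track B: -22, -28, -34, -40, -46. Linear: a_n = -16 − 6·n.
Track C: -1, 2, -4, 8, -16. A geometric progression (common ratio -2).
Position 16 falls in track A as its term 6, giving 58.
The 17th slot belongs to track B; its 6th term is -52.

58, -52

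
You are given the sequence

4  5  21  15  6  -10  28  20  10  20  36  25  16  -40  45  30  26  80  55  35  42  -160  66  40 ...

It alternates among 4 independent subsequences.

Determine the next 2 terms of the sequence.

68, 320

Read the sequence 4 terms at a time; column i is its own pattern.
Track A: 4, 6, 10, 16, 26, 42 — Fibonacci-style (each term is the sum of the two before it).
Track B: 5, -10, 20, -40, 80, -160 — geometric, ×-2 each step.
Track C: 21, 28, 36, 45, 55, 66 — the triangular numbers T_6, T_7, ….
Track D: 15, 20, 25, 30, 35, 40 — adding 5 each time.
Position 25 → track A, term 7 = 68.
Position 26 → track B, term 7 = 320.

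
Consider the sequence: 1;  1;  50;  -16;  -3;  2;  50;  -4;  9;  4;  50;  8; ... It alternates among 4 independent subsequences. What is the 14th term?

The terms cycle through 4 interleaved subsequences.
Track A: 1, -3, 9 — multiplying by -3 each time.
Track B: 1, 2, 4 — powers of 2.
Track C: 50, 50, 50 — always 50.
Track D: -16, -4, 8 — arithmetic with common difference +12.
Position 14 → track B, term 4 = 8.

8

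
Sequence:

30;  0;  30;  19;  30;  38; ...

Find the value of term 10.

76

Positions 1, 3, 5, … form one subsequence and positions 2, 4, 6, … form another.
Track A = 30, 30, 30: the constant sequence 30.
Track B = 0, 19, 38: linear: a_n = -19 + 19·n.
Position 10 → track B, term 5 = 76.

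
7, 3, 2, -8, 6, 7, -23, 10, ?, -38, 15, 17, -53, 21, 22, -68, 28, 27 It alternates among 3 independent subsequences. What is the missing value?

Taking every 3rd term gives 3 separate tracks.
Subsequence A: 7, -8, -23, -38, -53, -68 (arithmetic, step −15).
Subsequence B: 3, 6, 10, 15, 21, 28 (the triangular numbers T_2, T_3, …).
Subsequence C: 2, 7, ?, 17, 22, 27 (adding 5 each time).
Subsequence C's pattern makes the blank 12.

12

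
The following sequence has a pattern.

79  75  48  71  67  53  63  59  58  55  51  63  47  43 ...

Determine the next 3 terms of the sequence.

Reading positions in blocks of 3 reveals the pattern AAB — 2 tracks woven together.
Track A is 79, 75, 71, 67, 63, 59, 55, 51, 47, 43, which is subtracting 4 each time.
Track B is 48, 53, 58, 63, which is arithmetic, step +5.
Term 15 comes from track B (its 5th entry): 68.
Position 16 → track A, term 11 = 39.
Position 17 falls in track A as its term 12, giving 35.

68, 39, 35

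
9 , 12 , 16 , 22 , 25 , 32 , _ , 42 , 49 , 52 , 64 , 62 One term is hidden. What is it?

Positions 1, 3, 5, … form one subsequence and positions 2, 4, 6, … form another.
Track A = 9, 16, 25, ?, 49, 64: consecutive squares n² from n = 3.
Track B = 12, 22, 32, 42, 52, 62: arithmetic with common difference +10.
The gap is track A's term 4; the rule gives 36.

36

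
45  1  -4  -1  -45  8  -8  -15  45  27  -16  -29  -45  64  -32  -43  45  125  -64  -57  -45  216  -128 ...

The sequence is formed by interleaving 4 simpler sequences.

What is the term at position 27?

Taking every 4th term gives 4 separate tracks.
Subsequence A is 45, -45, 45, -45, 45, -45, which is oscillating between 45 and -45.
Subsequence B is 1, 8, 27, 64, 125, 216, which is perfect cubes starting at 1³.
Subsequence C is -4, -8, -16, -32, -64, -128, which is a geometric progression (common ratio 2).
Subsequence D is -1, -15, -29, -43, -57, which is arithmetic with common difference −14.
The 27th slot belongs to subsequence C; its 7th term is -256.

-256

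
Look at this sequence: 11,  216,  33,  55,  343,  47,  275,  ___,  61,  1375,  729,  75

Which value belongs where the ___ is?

Taking every 3rd term gives 3 separate tracks.
Subsequence A: 11, 55, 275, 1375 — geometric, ×5 each step.
Subsequence B: 216, 343, ?, 729 — the cubes 6³, 7³, 8³, ….
Subsequence C: 33, 47, 61, 75 — adding 14 each time.
The gap is subsequence B's term 3; the rule gives 512.

512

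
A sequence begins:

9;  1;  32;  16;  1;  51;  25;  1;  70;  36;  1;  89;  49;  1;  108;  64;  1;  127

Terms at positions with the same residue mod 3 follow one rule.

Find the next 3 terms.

Split by position mod 3: positions 1, 4, 7, … form one track, and each other residue class forms its own.
Track A is 9, 16, 25, 36, 49, 64, which is perfect squares starting at 3².
Track B is 1, 1, 1, 1, 1, 1, which is always 1.
Track C is 32, 51, 70, 89, 108, 127, which is arithmetic, step +19.
The 19th slot belongs to track A; its 7th term is 81.
Position 20 falls in track B as its term 7, giving 1.
Position 21 falls in track C as its term 7, giving 146.

81, 1, 146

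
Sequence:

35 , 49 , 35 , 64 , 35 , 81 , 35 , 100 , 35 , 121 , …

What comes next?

Positions 1, 3, 5, … form one subsequence and positions 2, 4, 6, … form another.
Track A: 35, 35, 35, 35, 35 — always 35.
Track B: 49, 64, 81, 100, 121 — the squares 7², 8², 9², ….
Position 11 → track A, term 6 = 35.

35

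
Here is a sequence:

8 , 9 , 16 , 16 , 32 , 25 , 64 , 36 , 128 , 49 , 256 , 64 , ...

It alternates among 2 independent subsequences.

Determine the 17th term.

Positions 1, 3, 5, … form one subsequence and positions 2, 4, 6, … form another.
Track A is 8, 16, 32, 64, 128, 256, which is a geometric progression (common ratio 2).
Track B is 9, 16, 25, 36, 49, 64, which is the squares 3², 4², 5², ….
Term 17 comes from track A (its 9th entry): 2048.

2048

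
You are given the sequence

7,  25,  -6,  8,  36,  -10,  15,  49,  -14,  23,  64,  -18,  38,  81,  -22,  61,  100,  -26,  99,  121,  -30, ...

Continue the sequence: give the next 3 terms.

160, 144, -34

Split by position mod 3: positions 1, 4, 7, … form one track, and each other residue class forms its own.
Track A = 7, 8, 15, 23, 38, 61, 99: a Fibonacci-like recurrence a_n = a_{n-1} + a_{n-2}.
Track B = 25, 36, 49, 64, 81, 100, 121: perfect squares starting at 5².
Track C = -6, -10, -14, -18, -22, -26, -30: linear: a_n = -2 − 4·n.
Position 22 → track A, term 8 = 160.
Position 23 → track B, term 8 = 144.
Position 24 → track C, term 8 = -34.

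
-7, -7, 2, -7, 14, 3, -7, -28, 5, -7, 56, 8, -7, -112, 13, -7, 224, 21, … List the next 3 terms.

-7, -448, 34

Split by position mod 3: positions 1, 4, 7, … form one track, and each other residue class forms its own.
Subsequence A: -7, -7, -7, -7, -7, -7 (the constant sequence -7).
Subsequence B: -7, 14, -28, 56, -112, 224 (geometric, ×-2 each step).
Subsequence C: 2, 3, 5, 8, 13, 21 (each term equals the sum of the previous two).
Position 19 → subsequence A, term 7 = -7.
The 20th slot belongs to subsequence B; its 7th term is -448.
Position 21 falls in subsequence C as its term 7, giving 34.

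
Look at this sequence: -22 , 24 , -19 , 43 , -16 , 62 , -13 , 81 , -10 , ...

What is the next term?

100

Taking every 2nd term gives 2 separate tracks.
Track A: -22, -19, -16, -13, -10. Adding 3 each time.
Track B: 24, 43, 62, 81. Arithmetic with common difference +19.
Position 10 falls in track B as its term 5, giving 100.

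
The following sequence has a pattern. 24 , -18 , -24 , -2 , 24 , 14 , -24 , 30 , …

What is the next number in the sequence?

24

Split by position mod 2 into 2 tracks.
Subsequence A: 24, -24, 24, -24 — the oscillation 24·(−1)^(n+1).
Subsequence B: -18, -2, 14, 30 — arithmetic with common difference +16.
The 9th slot belongs to subsequence A; its 5th term is 24.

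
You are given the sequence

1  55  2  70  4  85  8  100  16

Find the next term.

115

Taking every 2nd term gives 2 separate tracks.
Stream A is 1, 2, 4, 8, 16, which is geometric, ×2 each step.
Stream B is 55, 70, 85, 100, which is arithmetic, step +15.
Term 10 comes from stream B (its 5th entry): 115.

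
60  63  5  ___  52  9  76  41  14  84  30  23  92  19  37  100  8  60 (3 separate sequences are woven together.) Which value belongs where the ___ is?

68

The terms cycle through 3 interleaved subsequences.
Track A = 60, ?, 76, 84, 92, 100: adding 8 each time.
Track B = 63, 52, 41, 30, 19, 8: linear: a_n = 74 − 11·n.
Track C = 5, 9, 14, 23, 37, 60: Fibonacci-style (each term is the sum of the two before it).
Track A's pattern makes the blank 68.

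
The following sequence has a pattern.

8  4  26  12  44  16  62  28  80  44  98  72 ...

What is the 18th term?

304

Odd-indexed and even-indexed terms follow separate rules.
Track A: 8, 26, 44, 62, 80, 98. Arithmetic, step +18.
Track B: 4, 12, 16, 28, 44, 72. Fibonacci-style (each term is the sum of the two before it).
Position 18 → track B, term 9 = 304.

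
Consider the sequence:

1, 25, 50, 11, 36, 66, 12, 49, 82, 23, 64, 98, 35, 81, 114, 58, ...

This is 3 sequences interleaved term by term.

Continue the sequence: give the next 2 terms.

Read the sequence 3 terms at a time; column i is its own pattern.
Stream A: 1, 11, 12, 23, 35, 58 (a Fibonacci-like recurrence a_n = a_{n-1} + a_{n-2}).
Stream B: 25, 36, 49, 64, 81 (consecutive squares n² from n = 5).
Stream C: 50, 66, 82, 98, 114 (arithmetic with common difference +16).
Position 17 → stream B, term 6 = 100.
Term 18 comes from stream C (its 6th entry): 130.

100, 130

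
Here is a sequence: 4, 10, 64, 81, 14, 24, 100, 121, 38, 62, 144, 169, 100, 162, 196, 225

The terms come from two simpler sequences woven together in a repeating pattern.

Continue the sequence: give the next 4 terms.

262, 424, 256, 289

The slot pattern repeats as AABB (period 4), so there are 2 interleaved tracks.
Subsequence A: 4, 10, 14, 24, 38, 62, 100, 162 — each term equals the sum of the previous two.
Subsequence B: 64, 81, 100, 121, 144, 169, 196, 225 — perfect squares starting at 8².
Term 17 comes from subsequence A (its 9th entry): 262.
Position 18 → subsequence A, term 10 = 424.
Term 19 comes from subsequence B (its 9th entry): 256.
Position 20 → subsequence B, term 10 = 289.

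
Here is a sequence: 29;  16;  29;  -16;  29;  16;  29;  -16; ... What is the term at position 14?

16

Taking every 2nd term gives 2 separate tracks.
Stream A = 29, 29, 29, 29: the constant sequence 29.
Stream B = 16, -16, 16, -16: oscillating between 16 and -16.
Position 14 → stream B, term 7 = 16.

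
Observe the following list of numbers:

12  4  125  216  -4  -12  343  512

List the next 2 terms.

-20, -28

The slot pattern repeats as AABB (period 4), so there are 2 interleaved tracks.
Track A: 12, 4, -4, -12 (arithmetic with common difference −8).
Track B: 125, 216, 343, 512 (the cubes 5³, 6³, 7³, …).
Position 9 → track A, term 5 = -20.
Position 10 falls in track A as its term 6, giving -28.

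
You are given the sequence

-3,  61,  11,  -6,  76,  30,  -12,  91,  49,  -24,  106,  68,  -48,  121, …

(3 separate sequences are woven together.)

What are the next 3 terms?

Split by position mod 3 into 3 tracks.
Track A is -3, -6, -12, -24, -48, which is geometric with ratio 2.
Track B is 61, 76, 91, 106, 121, which is linear: a_n = 46 + 15·n.
Track C is 11, 30, 49, 68, which is linear: a_n = -8 + 19·n.
Position 15 → track C, term 5 = 87.
The 16th slot belongs to track A; its 6th term is -96.
The 17th slot belongs to track B; its 6th term is 136.

87, -96, 136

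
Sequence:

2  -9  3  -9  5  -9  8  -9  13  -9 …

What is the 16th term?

Taking every 2nd term gives 2 separate tracks.
Stream A: 2, 3, 5, 8, 13 — each term equals the sum of the previous two.
Stream B: -9, -9, -9, -9, -9 — always -9.
Position 16 falls in stream B as its term 8, giving -9.

-9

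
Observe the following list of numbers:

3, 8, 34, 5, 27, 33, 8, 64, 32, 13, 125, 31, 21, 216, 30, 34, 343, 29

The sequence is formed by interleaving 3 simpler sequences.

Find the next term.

Split by position mod 3: positions 1, 4, 7, … form one track, and each other residue class forms its own.
Subsequence A is 3, 5, 8, 13, 21, 34, which is each term equals the sum of the previous two.
Subsequence B is 8, 27, 64, 125, 216, 343, which is the cubes 2³, 3³, 4³, ….
Subsequence C is 34, 33, 32, 31, 30, 29, which is subtracting 1 each time.
Position 19 falls in subsequence A as its term 7, giving 55.

55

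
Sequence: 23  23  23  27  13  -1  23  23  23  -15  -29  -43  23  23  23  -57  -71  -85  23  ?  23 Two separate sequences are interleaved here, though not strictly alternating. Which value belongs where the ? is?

The slot pattern repeats as AAABBB (period 6), so there are 2 interleaved tracks.
Stream A: 23, 23, 23, 23, 23, 23, 23, 23, 23, 23, ?, 23 — constant 23.
Stream B: 27, 13, -1, -15, -29, -43, -57, -71, -85 — arithmetic with common difference −14.
Filling stream A at index 11 by its rule yields 23.

23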